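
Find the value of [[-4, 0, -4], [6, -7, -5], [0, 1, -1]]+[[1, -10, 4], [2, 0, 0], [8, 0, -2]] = [[-3, -10, 0], [8, -7, -5], [8, 1, -3]]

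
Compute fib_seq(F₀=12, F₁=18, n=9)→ [12, 18, 30, 48, 78, 126, 204, 330, 534]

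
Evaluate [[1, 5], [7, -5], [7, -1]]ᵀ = [[1, 7, 7], [5, -5, -1]]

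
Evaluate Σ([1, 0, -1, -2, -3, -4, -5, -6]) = -20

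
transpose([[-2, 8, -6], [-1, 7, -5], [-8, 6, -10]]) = [[-2, -1, -8], [8, 7, 6], [-6, -5, -10]]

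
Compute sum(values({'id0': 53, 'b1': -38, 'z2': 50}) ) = 53 + (-38) + 50
= 65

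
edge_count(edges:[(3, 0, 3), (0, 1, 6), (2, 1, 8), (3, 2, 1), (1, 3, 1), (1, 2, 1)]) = 6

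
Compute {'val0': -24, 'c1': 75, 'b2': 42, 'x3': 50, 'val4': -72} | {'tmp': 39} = {'val0': -24, 'c1': 75, 'b2': 42, 'x3': 50, 'val4': -72, 'tmp': 39}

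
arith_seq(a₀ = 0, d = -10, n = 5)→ a_0 = 0 + 0*-10 = 0
a_1 = 0 + 1*-10 = -10
a_2 = 0 + 2*-10 = -20
...
= [0, -10, -20, -30, -40]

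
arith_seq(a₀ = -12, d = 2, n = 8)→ a_0 = -12 + 0*2 = -12
a_1 = -12 + 1*2 = -10
a_2 = -12 + 2*2 = -8
...
= [-12, -10, -8, -6, -4, -2, 0, 2]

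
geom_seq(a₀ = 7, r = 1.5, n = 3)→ [7.0, 10.5, 15.75]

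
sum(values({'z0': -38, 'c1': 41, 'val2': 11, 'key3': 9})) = (-38) + 41 + 11 + 9
= 23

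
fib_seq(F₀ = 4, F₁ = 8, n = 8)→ F_2 = F_1 + F_0 = 12
F_3 = F_2 + F_1 = 20
F_4 = F_3 + F_2 = 32
...
= [4, 8, 12, 20, 32, 52, 84, 136]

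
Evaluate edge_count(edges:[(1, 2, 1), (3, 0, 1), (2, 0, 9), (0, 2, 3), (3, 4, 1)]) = 5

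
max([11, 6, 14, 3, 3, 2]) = 14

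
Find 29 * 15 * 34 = 14790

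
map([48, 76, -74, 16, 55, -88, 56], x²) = (48)²=2304, (76)²=5776, (-74)²=5476, (16)²=256, (55)²=3025, (-88)²=7744, (56)²=3136
= [2304, 5776, 5476, 256, 3025, 7744, 3136]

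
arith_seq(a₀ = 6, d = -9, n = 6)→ a_0 = 6 + 0*-9 = 6
a_1 = 6 + 1*-9 = -3
a_2 = 6 + 2*-9 = -12
...
= [6, -3, -12, -21, -30, -39]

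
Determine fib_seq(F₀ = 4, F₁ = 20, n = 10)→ F_2 = F_1 + F_0 = 24
F_3 = F_2 + F_1 = 44
F_4 = F_3 + F_2 = 68
...
= [4, 20, 24, 44, 68, 112, 180, 292, 472, 764]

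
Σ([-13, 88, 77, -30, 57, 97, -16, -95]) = (-13) + 88 + 77 + (-30) + 57 + 97 + (-16) + (-95)
= 165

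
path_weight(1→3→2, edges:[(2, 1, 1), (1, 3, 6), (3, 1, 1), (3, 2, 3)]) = 9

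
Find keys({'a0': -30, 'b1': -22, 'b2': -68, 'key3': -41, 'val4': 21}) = ['a0', 'b1', 'b2', 'key3', 'val4']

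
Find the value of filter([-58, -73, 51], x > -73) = [-58, 51]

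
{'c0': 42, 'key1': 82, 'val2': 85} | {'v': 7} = {'c0': 42, 'key1': 82, 'val2': 85, 'v': 7}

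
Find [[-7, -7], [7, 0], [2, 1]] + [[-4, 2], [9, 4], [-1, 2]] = [[-11, -5], [16, 4], [1, 3]]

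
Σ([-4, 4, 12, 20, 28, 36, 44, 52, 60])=252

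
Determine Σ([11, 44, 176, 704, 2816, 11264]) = 15015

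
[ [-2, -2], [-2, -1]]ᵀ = [[-2, -2], [-2, -1]]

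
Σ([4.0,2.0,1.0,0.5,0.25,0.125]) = 4.0 + 2.0 + 1.0 + 0.5 + 0.25 + 0.125
= 7.875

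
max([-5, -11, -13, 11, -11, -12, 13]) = 13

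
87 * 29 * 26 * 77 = 5051046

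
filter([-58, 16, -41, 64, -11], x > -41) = keep x where x > -41: -58✗, 16✓, -41✗, 64✓, -11✓
= [16, 64, -11]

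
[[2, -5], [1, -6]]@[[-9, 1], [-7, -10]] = C[0][0] = (2)*(-9) + (-5)*(-7) = 17
C[0][1] = (2)*(1) + (-5)*(-10) = 52
C[1][0] = (1)*(-9) + (-6)*(-7) = 33
C[1][1] = (1)*(1) + (-6)*(-10) = 61
= [[17, 52], [33, 61]]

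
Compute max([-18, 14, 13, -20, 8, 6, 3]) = 14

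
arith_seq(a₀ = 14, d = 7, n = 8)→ [14, 21, 28, 35, 42, 49, 56, 63]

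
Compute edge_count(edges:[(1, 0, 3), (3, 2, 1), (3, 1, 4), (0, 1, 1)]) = 4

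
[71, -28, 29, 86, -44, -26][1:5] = [-28, 29, 86, -44]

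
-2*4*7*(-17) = 952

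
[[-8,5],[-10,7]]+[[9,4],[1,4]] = [[1, 9], [-9, 11]]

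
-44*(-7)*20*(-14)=-86240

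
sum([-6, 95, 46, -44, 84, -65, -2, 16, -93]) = (-6) + 95 + 46 + (-44) + 84 + (-65) + (-2) + 16 + (-93)
= 31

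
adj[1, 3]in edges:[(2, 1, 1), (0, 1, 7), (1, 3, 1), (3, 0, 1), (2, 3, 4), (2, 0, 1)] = 1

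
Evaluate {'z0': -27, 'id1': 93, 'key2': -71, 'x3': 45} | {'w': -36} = {'z0': -27, 'id1': 93, 'key2': -71, 'x3': 45, 'w': -36}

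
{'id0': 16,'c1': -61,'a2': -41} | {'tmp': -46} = {'id0': 16, 'c1': -61, 'a2': -41, 'tmp': -46}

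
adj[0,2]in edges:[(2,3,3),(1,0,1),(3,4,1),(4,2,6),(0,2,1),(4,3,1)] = 1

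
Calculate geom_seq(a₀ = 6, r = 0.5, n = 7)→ a_0 = 6*0.5^0 = 6.0
a_1 = 6*0.5^1 = 3.0
a_2 = 6*0.5^2 = 1.5
...
= [6.0, 3.0, 1.5, 0.75, 0.375, 0.1875, 0.09375]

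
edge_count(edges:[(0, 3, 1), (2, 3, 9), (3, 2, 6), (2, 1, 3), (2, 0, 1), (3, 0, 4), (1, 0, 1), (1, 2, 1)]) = 8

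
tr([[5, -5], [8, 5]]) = diagonal: 5 + 5
= 10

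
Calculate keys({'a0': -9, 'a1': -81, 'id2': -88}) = ['a0', 'a1', 'id2']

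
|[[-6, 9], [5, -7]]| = (-6)*(-7) - (9)*(5)
= -3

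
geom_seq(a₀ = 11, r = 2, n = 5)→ [11, 22, 44, 88, 176]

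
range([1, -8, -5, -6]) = 9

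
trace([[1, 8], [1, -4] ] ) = diagonal: 1 + (-4)
= -3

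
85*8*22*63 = 942480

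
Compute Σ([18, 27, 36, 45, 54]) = 180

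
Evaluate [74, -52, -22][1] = -52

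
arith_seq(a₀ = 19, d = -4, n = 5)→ a_0 = 19 + 0*-4 = 19
a_1 = 19 + 1*-4 = 15
a_2 = 19 + 2*-4 = 11
...
= [19, 15, 11, 7, 3]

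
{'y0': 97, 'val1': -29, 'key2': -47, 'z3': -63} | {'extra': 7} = {'y0': 97, 'val1': -29, 'key2': -47, 'z3': -63, 'extra': 7}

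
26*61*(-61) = -96746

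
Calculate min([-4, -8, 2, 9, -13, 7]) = -13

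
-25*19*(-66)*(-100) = -3135000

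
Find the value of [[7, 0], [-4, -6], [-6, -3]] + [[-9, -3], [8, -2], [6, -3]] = [[-2, -3], [4, -8], [0, -6]]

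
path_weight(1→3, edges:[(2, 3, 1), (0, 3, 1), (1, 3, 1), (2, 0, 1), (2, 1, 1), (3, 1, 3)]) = 1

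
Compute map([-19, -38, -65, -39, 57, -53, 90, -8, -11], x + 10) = [-9, -28, -55, -29, 67, -43, 100, 2, -1]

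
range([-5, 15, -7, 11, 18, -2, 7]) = 25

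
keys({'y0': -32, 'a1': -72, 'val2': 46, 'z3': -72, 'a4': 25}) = ['y0', 'a1', 'val2', 'z3', 'a4']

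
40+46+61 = 147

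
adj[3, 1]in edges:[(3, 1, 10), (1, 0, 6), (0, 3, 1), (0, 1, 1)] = 10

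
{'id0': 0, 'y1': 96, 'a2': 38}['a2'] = 38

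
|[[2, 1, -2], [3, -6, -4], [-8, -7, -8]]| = (1)*(2)*det([[-6, -4], [-7, -8]]) + (-1)*(1)*det([[3, -4], [-8, -8]]) + (1)*(-2)*det([[3, -6], [-8, -7]])
= 40 + 56 + 138
= 234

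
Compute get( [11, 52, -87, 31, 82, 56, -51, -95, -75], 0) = 11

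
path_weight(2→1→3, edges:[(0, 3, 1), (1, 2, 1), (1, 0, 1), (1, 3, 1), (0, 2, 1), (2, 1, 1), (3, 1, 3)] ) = 2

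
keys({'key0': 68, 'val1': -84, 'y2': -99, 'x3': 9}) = ['key0', 'val1', 'y2', 'x3']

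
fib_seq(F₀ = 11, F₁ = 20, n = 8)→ [11, 20, 31, 51, 82, 133, 215, 348]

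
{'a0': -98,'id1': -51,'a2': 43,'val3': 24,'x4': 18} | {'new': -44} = {'a0': -98, 'id1': -51, 'a2': 43, 'val3': 24, 'x4': 18, 'new': -44}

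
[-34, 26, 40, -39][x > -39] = [-34, 26, 40]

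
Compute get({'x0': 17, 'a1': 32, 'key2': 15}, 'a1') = 32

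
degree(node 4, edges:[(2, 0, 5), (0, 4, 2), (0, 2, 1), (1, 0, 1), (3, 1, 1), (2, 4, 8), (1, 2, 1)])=2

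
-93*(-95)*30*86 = 22794300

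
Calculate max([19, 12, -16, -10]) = 19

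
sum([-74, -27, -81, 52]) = -130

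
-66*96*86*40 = -21795840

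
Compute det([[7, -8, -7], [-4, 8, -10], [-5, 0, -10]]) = (1)*(7)*det([[8, -10], [0, -10]]) + (-1)*(-8)*det([[-4, -10], [-5, -10]]) + (1)*(-7)*det([[-4, 8], [-5, 0]])
= -560 + -80 + -280
= -920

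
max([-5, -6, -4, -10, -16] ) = -4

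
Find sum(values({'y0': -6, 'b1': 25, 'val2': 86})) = (-6) + 25 + 86
= 105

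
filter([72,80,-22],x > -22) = [72, 80]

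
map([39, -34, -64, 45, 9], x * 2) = 39*2=78, -34*2=-68, -64*2=-128, 45*2=90, 9*2=18
= [78, -68, -128, 90, 18]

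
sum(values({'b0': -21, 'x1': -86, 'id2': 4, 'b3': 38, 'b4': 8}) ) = (-21) + (-86) + 4 + 38 + 8
= -57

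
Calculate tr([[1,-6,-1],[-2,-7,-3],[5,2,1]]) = diagonal: 1 + (-7) + 1
= -5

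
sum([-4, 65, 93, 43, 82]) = 279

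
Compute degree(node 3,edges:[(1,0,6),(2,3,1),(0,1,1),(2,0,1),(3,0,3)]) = 2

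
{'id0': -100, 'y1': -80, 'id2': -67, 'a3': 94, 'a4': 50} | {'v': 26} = {'id0': -100, 'y1': -80, 'id2': -67, 'a3': 94, 'a4': 50, 'v': 26}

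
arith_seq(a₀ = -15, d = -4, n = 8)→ a_0 = -15 + 0*-4 = -15
a_1 = -15 + 1*-4 = -19
a_2 = -15 + 2*-4 = -23
...
= [-15, -19, -23, -27, -31, -35, -39, -43]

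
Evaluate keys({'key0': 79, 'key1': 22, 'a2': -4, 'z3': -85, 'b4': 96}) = ['key0', 'key1', 'a2', 'z3', 'b4']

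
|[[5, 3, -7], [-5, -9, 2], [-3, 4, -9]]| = 541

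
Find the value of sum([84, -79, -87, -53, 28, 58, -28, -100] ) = 84 + (-79) + (-87) + (-53) + 28 + 58 + (-28) + (-100)
= -177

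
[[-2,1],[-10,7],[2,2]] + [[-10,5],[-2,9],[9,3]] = [[-12, 6], [-12, 16], [11, 5]]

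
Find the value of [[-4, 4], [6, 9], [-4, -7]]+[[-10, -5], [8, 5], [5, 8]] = [[-14, -1], [14, 14], [1, 1]]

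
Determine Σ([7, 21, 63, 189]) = 280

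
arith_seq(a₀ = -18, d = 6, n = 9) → a_0 = -18 + 0*6 = -18
a_1 = -18 + 1*6 = -12
a_2 = -18 + 2*6 = -6
...
= [-18, -12, -6, 0, 6, 12, 18, 24, 30]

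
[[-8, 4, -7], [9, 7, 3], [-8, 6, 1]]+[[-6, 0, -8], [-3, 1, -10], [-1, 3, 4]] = [[-14, 4, -15], [6, 8, -7], [-9, 9, 5]]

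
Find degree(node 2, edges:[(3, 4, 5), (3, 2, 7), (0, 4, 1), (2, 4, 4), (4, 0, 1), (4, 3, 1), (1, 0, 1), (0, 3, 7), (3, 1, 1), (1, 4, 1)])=incident: (3,2), (2,4)
= 2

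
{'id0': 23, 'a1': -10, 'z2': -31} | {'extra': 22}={'id0': 23, 'a1': -10, 'z2': -31, 'extra': 22}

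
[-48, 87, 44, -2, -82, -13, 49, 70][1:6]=[87, 44, -2, -82, -13]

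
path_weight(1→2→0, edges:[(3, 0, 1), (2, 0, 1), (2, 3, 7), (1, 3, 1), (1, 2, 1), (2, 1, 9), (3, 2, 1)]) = w(1→2)=1 + w(2→0)=1
= 2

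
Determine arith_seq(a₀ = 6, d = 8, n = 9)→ a_0 = 6 + 0*8 = 6
a_1 = 6 + 1*8 = 14
a_2 = 6 + 2*8 = 22
...
= [6, 14, 22, 30, 38, 46, 54, 62, 70]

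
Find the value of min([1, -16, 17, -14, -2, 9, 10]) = -16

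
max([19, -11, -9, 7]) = 19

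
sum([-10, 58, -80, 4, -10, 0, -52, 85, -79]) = (-10) + 58 + (-80) + 4 + (-10) + 0 + (-52) + 85 + (-79)
= -84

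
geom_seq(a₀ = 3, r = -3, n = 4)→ a_0 = 3*(-3)^0 = 3
a_1 = 3*(-3)^1 = -9
a_2 = 3*(-3)^2 = 27
...
= [3, -9, 27, -81]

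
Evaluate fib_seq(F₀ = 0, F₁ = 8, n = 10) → F_2 = F_1 + F_0 = 8
F_3 = F_2 + F_1 = 16
F_4 = F_3 + F_2 = 24
...
= [0, 8, 8, 16, 24, 40, 64, 104, 168, 272]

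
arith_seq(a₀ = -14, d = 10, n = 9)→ a_0 = -14 + 0*10 = -14
a_1 = -14 + 1*10 = -4
a_2 = -14 + 2*10 = 6
...
= [-14, -4, 6, 16, 26, 36, 46, 56, 66]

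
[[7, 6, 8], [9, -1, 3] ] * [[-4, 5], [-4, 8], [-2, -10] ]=[[-68, 3], [-38, 7]]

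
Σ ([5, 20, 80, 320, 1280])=5 + 20 + 80 + 320 + 1280
= 1705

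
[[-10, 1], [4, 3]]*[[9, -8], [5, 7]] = [[-85, 87], [51, -11]]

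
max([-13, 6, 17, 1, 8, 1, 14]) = 17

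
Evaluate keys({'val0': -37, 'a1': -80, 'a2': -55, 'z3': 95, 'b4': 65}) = ['val0', 'a1', 'a2', 'z3', 'b4']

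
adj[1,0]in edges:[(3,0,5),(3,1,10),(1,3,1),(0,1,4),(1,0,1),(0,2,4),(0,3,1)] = 1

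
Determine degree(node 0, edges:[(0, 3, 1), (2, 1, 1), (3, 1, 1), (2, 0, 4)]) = incident: (0,3), (2,0)
= 2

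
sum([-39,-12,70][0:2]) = slice → [-39, -12]
(-39) + (-12)
= -51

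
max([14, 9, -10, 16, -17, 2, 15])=16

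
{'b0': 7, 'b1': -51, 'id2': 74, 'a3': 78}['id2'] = 74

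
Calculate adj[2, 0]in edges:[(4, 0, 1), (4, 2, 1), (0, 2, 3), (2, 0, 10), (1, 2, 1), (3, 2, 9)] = 10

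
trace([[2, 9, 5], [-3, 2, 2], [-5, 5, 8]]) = diagonal: 2 + 2 + 8
= 12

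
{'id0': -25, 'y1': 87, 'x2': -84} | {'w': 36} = {'id0': -25, 'y1': 87, 'x2': -84, 'w': 36}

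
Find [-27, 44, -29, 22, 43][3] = 22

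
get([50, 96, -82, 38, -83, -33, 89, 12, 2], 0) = 50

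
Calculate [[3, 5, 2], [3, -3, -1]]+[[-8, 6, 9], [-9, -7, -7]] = [[-5, 11, 11], [-6, -10, -8]]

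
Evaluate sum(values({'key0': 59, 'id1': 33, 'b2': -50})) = 42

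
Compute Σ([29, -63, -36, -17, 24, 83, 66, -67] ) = 29 + (-63) + (-36) + (-17) + 24 + 83 + 66 + (-67)
= 19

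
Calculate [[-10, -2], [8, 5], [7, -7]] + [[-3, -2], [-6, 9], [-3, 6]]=[[-13, -4], [2, 14], [4, -1]]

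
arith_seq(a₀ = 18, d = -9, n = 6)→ a_0 = 18 + 0*-9 = 18
a_1 = 18 + 1*-9 = 9
a_2 = 18 + 2*-9 = 0
...
= [18, 9, 0, -9, -18, -27]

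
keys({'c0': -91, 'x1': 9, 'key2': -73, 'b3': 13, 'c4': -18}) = ['c0', 'x1', 'key2', 'b3', 'c4']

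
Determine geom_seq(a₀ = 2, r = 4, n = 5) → [2, 8, 32, 128, 512]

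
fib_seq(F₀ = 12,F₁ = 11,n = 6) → F_2 = F_1 + F_0 = 23
F_3 = F_2 + F_1 = 34
F_4 = F_3 + F_2 = 57
...
= [12, 11, 23, 34, 57, 91]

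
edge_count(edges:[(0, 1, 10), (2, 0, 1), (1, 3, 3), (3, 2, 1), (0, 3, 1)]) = 5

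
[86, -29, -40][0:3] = [86, -29, -40]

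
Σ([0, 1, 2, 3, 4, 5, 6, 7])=0 + 1 + 2 + 3 + 4 + 5 + 6 + 7
= 28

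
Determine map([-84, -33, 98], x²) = [7056, 1089, 9604]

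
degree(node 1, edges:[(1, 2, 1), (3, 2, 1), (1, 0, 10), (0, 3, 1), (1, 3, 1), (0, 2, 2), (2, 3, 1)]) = incident: (1,2), (1,0), (1,3)
= 3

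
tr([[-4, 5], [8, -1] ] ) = -5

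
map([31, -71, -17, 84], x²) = (31)²=961, (-71)²=5041, (-17)²=289, (84)²=7056
= [961, 5041, 289, 7056]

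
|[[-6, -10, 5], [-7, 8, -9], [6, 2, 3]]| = -232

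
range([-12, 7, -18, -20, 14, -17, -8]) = 34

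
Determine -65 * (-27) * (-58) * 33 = -3359070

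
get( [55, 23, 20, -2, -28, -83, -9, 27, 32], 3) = -2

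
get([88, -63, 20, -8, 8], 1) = -63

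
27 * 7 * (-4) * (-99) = 74844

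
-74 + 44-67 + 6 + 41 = -50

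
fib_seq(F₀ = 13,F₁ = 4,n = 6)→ [13, 4, 17, 21, 38, 59]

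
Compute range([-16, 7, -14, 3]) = 23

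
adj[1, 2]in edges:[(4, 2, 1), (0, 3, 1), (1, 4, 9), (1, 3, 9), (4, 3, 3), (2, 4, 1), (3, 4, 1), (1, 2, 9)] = 9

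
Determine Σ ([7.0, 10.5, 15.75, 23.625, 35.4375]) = 7.0 + 10.5 + 15.75 + 23.625 + 35.4375
= 92.3125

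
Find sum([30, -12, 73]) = 30 + (-12) + 73
= 91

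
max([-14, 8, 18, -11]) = 18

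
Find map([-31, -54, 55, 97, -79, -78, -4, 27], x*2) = [-62, -108, 110, 194, -158, -156, -8, 54]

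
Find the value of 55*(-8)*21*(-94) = 868560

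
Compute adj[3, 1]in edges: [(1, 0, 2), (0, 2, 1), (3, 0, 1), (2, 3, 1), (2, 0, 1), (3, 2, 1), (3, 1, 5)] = 5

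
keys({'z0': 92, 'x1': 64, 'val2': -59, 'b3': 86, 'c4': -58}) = ['z0', 'x1', 'val2', 'b3', 'c4']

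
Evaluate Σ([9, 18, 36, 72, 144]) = 279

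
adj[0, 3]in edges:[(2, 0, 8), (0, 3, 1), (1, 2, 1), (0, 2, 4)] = 1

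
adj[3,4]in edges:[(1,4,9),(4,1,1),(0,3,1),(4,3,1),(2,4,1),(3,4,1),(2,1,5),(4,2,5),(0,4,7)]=1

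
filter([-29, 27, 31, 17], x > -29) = [27, 31, 17]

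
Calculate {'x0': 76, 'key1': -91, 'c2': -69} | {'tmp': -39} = {'x0': 76, 'key1': -91, 'c2': -69, 'tmp': -39}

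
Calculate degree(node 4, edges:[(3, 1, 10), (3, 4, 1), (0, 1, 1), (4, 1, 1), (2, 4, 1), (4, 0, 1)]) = 4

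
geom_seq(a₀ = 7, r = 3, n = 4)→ a_0 = 7*3^0 = 7
a_1 = 7*3^1 = 21
a_2 = 7*3^2 = 63
...
= [7, 21, 63, 189]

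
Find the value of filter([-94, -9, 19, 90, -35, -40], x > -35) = [-9, 19, 90]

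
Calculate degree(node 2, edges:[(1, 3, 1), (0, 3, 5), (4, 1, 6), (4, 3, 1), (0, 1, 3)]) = incident: none
= 0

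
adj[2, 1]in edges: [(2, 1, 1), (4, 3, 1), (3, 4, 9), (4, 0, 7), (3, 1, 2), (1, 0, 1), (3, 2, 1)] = 1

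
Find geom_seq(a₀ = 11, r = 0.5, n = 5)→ a_0 = 11*0.5^0 = 11.0
a_1 = 11*0.5^1 = 5.5
a_2 = 11*0.5^2 = 2.75
...
= [11.0, 5.5, 2.75, 1.375, 0.6875]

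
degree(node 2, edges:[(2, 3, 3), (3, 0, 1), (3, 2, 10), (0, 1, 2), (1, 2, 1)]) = incident: (2,3), (3,2), (1,2)
= 3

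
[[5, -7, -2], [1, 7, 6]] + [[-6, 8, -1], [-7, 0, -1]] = [[-1, 1, -3], [-6, 7, 5]]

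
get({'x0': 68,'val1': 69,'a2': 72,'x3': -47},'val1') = 69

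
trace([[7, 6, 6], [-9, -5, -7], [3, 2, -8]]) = diagonal: 7 + (-5) + (-8)
= -6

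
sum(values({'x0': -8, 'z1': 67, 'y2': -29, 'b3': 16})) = (-8) + 67 + (-29) + 16
= 46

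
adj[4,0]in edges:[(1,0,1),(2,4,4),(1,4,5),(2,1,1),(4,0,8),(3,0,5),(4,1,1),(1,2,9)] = 8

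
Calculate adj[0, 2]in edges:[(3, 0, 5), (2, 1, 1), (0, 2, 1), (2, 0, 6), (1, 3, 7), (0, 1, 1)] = 1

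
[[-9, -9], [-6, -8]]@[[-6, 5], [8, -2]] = [[-18, -27], [-28, -14]]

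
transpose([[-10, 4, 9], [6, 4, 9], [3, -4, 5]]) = [[-10, 6, 3], [4, 4, -4], [9, 9, 5]]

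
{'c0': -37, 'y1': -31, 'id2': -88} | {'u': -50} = {'c0': -37, 'y1': -31, 'id2': -88, 'u': -50}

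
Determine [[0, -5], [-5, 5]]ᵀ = [[0, -5], [-5, 5]]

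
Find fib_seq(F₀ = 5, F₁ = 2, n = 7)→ [5, 2, 7, 9, 16, 25, 41]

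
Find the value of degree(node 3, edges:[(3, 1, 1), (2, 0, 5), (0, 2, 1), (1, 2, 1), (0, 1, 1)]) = 1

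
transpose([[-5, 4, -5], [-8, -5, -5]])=[[-5, -8], [4, -5], [-5, -5]]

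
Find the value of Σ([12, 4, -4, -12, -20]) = 12 + 4 + (-4) + (-12) + (-20)
= -20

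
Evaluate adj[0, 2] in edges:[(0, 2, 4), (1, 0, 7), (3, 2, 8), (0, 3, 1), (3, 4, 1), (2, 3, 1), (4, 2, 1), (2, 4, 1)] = 4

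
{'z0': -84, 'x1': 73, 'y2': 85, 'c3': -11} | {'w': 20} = {'z0': -84, 'x1': 73, 'y2': 85, 'c3': -11, 'w': 20}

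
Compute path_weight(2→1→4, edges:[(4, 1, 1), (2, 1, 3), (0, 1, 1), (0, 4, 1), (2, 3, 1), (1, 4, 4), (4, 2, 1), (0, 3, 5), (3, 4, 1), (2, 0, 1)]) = w(2→1)=3 + w(1→4)=4
= 7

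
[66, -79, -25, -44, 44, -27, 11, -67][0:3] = [66, -79, -25]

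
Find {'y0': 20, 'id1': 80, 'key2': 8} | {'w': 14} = {'y0': 20, 'id1': 80, 'key2': 8, 'w': 14}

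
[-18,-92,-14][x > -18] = [-14]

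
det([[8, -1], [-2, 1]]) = 6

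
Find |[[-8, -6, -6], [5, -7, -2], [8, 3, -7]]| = -980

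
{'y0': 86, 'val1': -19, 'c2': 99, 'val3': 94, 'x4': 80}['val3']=94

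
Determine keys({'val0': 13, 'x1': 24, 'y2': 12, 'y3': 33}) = ['val0', 'x1', 'y2', 'y3']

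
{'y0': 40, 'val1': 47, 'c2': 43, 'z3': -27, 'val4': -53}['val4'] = -53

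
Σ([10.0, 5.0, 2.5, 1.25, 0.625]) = 10.0 + 5.0 + 2.5 + 1.25 + 0.625
= 19.375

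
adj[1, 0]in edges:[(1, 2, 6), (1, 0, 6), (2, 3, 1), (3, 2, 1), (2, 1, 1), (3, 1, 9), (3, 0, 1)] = 6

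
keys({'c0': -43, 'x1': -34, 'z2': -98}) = ['c0', 'x1', 'z2']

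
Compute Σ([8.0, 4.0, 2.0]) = 8.0 + 4.0 + 2.0
= 14.0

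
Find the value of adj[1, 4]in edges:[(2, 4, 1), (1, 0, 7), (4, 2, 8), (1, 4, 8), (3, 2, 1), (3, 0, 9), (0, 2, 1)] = 8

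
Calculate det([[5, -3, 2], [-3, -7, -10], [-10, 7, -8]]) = 220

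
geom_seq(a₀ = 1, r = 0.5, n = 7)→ [1.0, 0.5, 0.25, 0.125, 0.0625, 0.03125, 0.015625]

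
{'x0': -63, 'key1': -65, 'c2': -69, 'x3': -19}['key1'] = -65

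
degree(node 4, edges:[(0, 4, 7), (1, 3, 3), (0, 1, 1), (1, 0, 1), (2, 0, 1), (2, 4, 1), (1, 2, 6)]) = 2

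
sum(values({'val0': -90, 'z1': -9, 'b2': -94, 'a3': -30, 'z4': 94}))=(-90) + (-9) + (-94) + (-30) + 94
= -129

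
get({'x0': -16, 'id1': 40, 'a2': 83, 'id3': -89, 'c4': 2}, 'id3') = -89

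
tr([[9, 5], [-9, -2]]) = 7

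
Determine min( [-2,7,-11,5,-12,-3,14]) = -12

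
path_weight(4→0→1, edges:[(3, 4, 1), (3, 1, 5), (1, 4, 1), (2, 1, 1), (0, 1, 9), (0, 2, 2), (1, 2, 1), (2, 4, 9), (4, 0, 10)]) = 19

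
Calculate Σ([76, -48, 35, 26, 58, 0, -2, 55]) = 76 + (-48) + 35 + 26 + 58 + 0 + (-2) + 55
= 200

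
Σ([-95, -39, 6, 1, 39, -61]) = (-95) + (-39) + 6 + 1 + 39 + (-61)
= -149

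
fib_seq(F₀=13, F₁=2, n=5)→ F_2 = F_1 + F_0 = 15
F_3 = F_2 + F_1 = 17
F_4 = F_3 + F_2 = 32
= [13, 2, 15, 17, 32]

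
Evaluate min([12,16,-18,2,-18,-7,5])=-18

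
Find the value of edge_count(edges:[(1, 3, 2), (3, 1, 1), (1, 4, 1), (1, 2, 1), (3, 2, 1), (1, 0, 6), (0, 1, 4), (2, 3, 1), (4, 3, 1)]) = 9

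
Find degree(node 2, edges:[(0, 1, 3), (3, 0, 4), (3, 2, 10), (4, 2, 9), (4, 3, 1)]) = incident: (3,2), (4,2)
= 2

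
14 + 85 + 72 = 171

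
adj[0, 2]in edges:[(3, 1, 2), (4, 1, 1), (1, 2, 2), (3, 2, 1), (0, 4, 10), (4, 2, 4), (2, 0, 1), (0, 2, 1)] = 1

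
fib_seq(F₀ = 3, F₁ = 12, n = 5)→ F_2 = F_1 + F_0 = 15
F_3 = F_2 + F_1 = 27
F_4 = F_3 + F_2 = 42
= [3, 12, 15, 27, 42]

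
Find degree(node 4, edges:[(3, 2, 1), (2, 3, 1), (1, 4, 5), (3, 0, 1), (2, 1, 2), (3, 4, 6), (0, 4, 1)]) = 3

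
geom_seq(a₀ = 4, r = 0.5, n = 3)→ a_0 = 4*0.5^0 = 4.0
a_1 = 4*0.5^1 = 2.0
a_2 = 4*0.5^2 = 1.0
= [4.0, 2.0, 1.0]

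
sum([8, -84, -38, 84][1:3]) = slice → [-84, -38]
(-84) + (-38)
= -122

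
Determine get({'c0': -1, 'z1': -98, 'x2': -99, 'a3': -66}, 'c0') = -1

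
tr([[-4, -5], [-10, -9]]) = diagonal: (-4) + (-9)
= -13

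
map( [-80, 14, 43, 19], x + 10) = -80+10=-70, 14+10=24, 43+10=53, 19+10=29
= [-70, 24, 53, 29]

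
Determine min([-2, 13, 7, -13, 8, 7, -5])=-13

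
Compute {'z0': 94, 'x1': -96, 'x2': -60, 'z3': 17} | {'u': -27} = {'z0': 94, 'x1': -96, 'x2': -60, 'z3': 17, 'u': -27}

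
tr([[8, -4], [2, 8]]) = 16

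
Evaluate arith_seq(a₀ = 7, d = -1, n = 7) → a_0 = 7 + 0*-1 = 7
a_1 = 7 + 1*-1 = 6
a_2 = 7 + 2*-1 = 5
...
= [7, 6, 5, 4, 3, 2, 1]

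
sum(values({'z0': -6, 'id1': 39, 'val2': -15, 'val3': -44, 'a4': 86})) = (-6) + 39 + (-15) + (-44) + 86
= 60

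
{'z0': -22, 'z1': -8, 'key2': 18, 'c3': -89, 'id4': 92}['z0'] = -22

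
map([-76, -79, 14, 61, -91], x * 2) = -76*2=-152, -79*2=-158, 14*2=28, 61*2=122, -91*2=-182
= [-152, -158, 28, 122, -182]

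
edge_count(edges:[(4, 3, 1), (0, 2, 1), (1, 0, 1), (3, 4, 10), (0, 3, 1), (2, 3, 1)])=6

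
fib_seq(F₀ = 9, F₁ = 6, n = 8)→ [9, 6, 15, 21, 36, 57, 93, 150]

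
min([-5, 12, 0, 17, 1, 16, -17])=-17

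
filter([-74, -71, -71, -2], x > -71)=[-2]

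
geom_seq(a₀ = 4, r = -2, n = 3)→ [4, -8, 16]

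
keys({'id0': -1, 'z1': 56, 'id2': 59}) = ['id0', 'z1', 'id2']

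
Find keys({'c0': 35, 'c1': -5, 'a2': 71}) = ['c0', 'c1', 'a2']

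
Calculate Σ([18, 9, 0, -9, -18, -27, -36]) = 18 + 9 + 0 + (-9) + (-18) + (-27) + (-36)
= -63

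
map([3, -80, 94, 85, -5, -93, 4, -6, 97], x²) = (3)²=9, (-80)²=6400, (94)²=8836, (85)²=7225, (-5)²=25, (-93)²=8649, (4)²=16, (-6)²=36, (97)²=9409
= [9, 6400, 8836, 7225, 25, 8649, 16, 36, 9409]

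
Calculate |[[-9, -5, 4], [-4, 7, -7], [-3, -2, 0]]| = (1)*(-9)*det([[7, -7], [-2, 0]]) + (-1)*(-5)*det([[-4, -7], [-3, 0]]) + (1)*(4)*det([[-4, 7], [-3, -2]])
= 126 + -105 + 116
= 137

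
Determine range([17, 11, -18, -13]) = 35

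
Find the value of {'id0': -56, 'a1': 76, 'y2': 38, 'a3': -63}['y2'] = 38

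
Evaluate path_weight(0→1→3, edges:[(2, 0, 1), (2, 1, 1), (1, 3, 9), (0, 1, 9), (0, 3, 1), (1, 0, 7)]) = 18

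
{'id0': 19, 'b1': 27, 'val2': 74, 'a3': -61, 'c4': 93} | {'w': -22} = {'id0': 19, 'b1': 27, 'val2': 74, 'a3': -61, 'c4': 93, 'w': -22}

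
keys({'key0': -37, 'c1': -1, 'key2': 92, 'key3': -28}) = ['key0', 'c1', 'key2', 'key3']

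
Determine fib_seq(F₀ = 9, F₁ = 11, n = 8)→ F_2 = F_1 + F_0 = 20
F_3 = F_2 + F_1 = 31
F_4 = F_3 + F_2 = 51
...
= [9, 11, 20, 31, 51, 82, 133, 215]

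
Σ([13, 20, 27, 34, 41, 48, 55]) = 13 + 20 + 27 + 34 + 41 + 48 + 55
= 238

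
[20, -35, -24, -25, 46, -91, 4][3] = -25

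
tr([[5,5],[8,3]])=8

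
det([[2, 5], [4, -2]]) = -24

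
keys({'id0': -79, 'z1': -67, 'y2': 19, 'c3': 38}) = ['id0', 'z1', 'y2', 'c3']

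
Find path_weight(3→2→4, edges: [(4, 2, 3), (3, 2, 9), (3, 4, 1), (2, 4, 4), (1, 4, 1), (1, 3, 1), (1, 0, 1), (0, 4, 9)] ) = 13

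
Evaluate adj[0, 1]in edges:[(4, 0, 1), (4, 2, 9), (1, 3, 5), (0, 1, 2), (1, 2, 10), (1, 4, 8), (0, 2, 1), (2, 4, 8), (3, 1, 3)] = 2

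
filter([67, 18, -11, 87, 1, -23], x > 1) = keep x where x > 1: 67✓, 18✓, -11✗, 87✓, 1✗, -23✗
= [67, 18, 87]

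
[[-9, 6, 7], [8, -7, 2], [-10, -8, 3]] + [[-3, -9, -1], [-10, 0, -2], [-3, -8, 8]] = [[-12, -3, 6], [-2, -7, 0], [-13, -16, 11]]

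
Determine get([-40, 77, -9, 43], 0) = -40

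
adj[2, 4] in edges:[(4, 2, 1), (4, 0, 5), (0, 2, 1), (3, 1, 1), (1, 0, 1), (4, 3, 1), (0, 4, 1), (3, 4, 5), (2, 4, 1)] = 1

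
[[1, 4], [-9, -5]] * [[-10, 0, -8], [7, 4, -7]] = [[18, 16, -36], [55, -20, 107]]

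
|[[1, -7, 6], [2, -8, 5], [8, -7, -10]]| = -5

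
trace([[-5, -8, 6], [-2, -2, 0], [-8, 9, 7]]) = diagonal: (-5) + (-2) + 7
= 0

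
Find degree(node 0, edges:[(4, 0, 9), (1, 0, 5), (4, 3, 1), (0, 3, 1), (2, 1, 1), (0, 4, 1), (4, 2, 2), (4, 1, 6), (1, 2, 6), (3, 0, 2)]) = incident: (4,0), (1,0), (0,3), (0,4), (3,0)
= 5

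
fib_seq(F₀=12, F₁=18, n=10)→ [12, 18, 30, 48, 78, 126, 204, 330, 534, 864]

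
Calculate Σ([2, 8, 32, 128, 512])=682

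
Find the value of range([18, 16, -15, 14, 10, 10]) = 33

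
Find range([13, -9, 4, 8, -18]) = 31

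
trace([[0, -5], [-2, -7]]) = diagonal: 0 + (-7)
= -7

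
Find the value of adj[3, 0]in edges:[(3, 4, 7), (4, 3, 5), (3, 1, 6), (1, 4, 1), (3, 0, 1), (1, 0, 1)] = 1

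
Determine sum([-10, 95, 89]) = 174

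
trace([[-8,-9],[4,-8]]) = diagonal: (-8) + (-8)
= -16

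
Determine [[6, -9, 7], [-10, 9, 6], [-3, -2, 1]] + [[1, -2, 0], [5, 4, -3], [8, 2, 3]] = [[7, -11, 7], [-5, 13, 3], [5, 0, 4]]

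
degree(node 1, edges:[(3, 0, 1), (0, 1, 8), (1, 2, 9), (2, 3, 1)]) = incident: (0,1), (1,2)
= 2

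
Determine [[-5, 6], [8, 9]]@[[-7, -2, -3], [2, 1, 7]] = [[47, 16, 57], [-38, -7, 39]]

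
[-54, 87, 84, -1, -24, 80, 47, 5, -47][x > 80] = [87, 84]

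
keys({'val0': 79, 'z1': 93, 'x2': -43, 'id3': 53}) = ['val0', 'z1', 'x2', 'id3']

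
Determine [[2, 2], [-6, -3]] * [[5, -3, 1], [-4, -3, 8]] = C[0][0] = (2)*(5) + (2)*(-4) = 2
C[0][1] = (2)*(-3) + (2)*(-3) = -12
C[0][2] = (2)*(1) + (2)*(8) = 18
C[1][0] = (-6)*(5) + (-3)*(-4) = -18
C[1][1] = (-6)*(-3) + (-3)*(-3) = 27
C[1][2] = (-6)*(1) + (-3)*(8) = -30
= [[2, -12, 18], [-18, 27, -30]]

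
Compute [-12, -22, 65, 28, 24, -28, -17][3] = 28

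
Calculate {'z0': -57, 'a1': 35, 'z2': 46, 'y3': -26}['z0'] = -57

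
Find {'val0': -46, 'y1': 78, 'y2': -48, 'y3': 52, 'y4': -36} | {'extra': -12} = {'val0': -46, 'y1': 78, 'y2': -48, 'y3': 52, 'y4': -36, 'extra': -12}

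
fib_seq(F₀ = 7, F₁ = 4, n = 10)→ F_2 = F_1 + F_0 = 11
F_3 = F_2 + F_1 = 15
F_4 = F_3 + F_2 = 26
...
= [7, 4, 11, 15, 26, 41, 67, 108, 175, 283]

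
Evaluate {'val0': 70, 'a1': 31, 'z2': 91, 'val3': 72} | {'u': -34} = {'val0': 70, 'a1': 31, 'z2': 91, 'val3': 72, 'u': -34}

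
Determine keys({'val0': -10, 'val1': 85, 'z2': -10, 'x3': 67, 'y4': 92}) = ['val0', 'val1', 'z2', 'x3', 'y4']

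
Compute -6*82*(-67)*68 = 2241552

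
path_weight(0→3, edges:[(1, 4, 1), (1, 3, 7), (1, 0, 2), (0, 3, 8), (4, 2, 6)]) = w(0→3)=8
= 8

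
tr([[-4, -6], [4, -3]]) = diagonal: (-4) + (-3)
= -7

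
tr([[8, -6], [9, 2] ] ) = 10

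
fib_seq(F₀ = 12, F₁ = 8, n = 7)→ F_2 = F_1 + F_0 = 20
F_3 = F_2 + F_1 = 28
F_4 = F_3 + F_2 = 48
...
= [12, 8, 20, 28, 48, 76, 124]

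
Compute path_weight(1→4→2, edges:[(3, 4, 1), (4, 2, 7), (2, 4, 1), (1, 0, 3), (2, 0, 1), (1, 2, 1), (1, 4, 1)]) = 8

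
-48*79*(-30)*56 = 6370560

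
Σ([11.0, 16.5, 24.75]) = 11.0 + 16.5 + 24.75
= 52.25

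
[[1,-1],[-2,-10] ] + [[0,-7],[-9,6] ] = [[1, -8], [-11, -4]]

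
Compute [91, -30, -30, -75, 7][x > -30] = [91, 7]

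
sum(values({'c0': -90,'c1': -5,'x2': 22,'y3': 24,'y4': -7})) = -56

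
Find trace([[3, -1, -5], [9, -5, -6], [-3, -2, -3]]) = diagonal: 3 + (-5) + (-3)
= -5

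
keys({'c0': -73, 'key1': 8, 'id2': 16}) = ['c0', 'key1', 'id2']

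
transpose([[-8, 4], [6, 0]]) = [[-8, 6], [4, 0]]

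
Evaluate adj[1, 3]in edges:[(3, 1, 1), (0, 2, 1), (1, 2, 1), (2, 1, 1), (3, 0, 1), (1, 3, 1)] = 1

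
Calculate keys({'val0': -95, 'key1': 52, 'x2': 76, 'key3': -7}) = ['val0', 'key1', 'x2', 'key3']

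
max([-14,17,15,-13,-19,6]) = 17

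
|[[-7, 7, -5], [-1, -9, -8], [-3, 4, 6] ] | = 519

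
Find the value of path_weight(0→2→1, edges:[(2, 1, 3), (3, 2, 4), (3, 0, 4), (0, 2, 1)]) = w(0→2)=1 + w(2→1)=3
= 4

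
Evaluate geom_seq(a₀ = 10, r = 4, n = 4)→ [10, 40, 160, 640]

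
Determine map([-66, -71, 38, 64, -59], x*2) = [-132, -142, 76, 128, -118]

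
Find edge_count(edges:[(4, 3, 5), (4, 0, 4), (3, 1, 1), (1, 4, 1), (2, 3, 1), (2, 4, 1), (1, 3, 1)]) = 7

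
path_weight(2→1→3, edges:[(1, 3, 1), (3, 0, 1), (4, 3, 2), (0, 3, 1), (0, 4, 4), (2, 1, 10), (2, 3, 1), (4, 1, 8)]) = 11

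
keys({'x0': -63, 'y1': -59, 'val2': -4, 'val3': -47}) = ['x0', 'y1', 'val2', 'val3']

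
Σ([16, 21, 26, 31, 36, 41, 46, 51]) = 16 + 21 + 26 + 31 + 36 + 41 + 46 + 51
= 268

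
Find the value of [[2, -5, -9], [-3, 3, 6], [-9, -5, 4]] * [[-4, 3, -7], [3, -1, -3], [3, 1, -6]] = C[0][0] = (2)*(-4) + (-5)*(3) + (-9)*(3) = -50
C[0][1] = (2)*(3) + (-5)*(-1) + (-9)*(1) = 2
C[0][2] = (2)*(-7) + (-5)*(-3) + (-9)*(-6) = 55
C[1][0] = (-3)*(-4) + (3)*(3) + (6)*(3) = 39
C[1][1] = (-3)*(3) + (3)*(-1) + (6)*(1) = -6
C[1][2] = (-3)*(-7) + (3)*(-3) + (6)*(-6) = -24
... (3 more cells)
= [[-50, 2, 55], [39, -6, -24], [33, -18, 54]]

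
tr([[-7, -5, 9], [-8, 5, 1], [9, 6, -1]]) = diagonal: (-7) + 5 + (-1)
= -3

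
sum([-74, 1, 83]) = 10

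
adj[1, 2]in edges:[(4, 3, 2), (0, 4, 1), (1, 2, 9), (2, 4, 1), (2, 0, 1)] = 9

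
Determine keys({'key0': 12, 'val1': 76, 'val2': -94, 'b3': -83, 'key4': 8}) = ['key0', 'val1', 'val2', 'b3', 'key4']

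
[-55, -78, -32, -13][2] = -32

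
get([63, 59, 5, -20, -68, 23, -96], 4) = -68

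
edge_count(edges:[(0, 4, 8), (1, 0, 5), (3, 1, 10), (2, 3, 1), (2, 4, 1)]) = 5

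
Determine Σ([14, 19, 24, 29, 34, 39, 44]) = 14 + 19 + 24 + 29 + 34 + 39 + 44
= 203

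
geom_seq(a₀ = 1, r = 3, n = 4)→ [1, 3, 9, 27]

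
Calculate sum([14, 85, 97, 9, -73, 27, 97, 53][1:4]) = slice → [85, 97, 9]
85 + 97 + 9
= 191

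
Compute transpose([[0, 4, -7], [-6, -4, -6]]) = [[0, -6], [4, -4], [-7, -6]]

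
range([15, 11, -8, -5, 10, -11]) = 26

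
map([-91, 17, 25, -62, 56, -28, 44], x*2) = -91*2=-182, 17*2=34, 25*2=50, -62*2=-124, 56*2=112, -28*2=-56, 44*2=88
= [-182, 34, 50, -124, 112, -56, 88]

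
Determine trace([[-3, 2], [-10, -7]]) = diagonal: (-3) + (-7)
= -10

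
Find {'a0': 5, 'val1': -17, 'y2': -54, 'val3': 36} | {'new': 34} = {'a0': 5, 'val1': -17, 'y2': -54, 'val3': 36, 'new': 34}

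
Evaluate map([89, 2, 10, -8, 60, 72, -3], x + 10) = 89+10=99, 2+10=12, 10+10=20, -8+10=2, 60+10=70, 72+10=82, -3+10=7
= [99, 12, 20, 2, 70, 82, 7]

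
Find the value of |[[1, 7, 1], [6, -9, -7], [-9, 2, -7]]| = 743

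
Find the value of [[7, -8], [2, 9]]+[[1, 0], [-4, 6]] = [[8, -8], [-2, 15]]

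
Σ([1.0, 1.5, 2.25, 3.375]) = 8.125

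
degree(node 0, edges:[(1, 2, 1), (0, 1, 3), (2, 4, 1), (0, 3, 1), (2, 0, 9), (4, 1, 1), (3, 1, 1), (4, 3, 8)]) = 3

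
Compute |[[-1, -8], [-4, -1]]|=-31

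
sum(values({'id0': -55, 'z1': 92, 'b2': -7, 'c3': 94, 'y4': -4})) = 120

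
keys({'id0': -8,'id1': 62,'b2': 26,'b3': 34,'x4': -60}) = ['id0', 'id1', 'b2', 'b3', 'x4']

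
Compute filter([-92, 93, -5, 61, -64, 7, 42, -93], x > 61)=keep x where x > 61: -92✗, 93✓, -5✗, 61✗, -64✗, 7✗, 42✗, -93✗
= [93]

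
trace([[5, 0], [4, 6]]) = diagonal: 5 + 6
= 11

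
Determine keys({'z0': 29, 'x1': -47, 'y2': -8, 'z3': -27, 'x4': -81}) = ['z0', 'x1', 'y2', 'z3', 'x4']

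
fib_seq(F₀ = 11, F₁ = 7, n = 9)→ F_2 = F_1 + F_0 = 18
F_3 = F_2 + F_1 = 25
F_4 = F_3 + F_2 = 43
...
= [11, 7, 18, 25, 43, 68, 111, 179, 290]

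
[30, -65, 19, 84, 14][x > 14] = [30, 19, 84]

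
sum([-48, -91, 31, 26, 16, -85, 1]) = -150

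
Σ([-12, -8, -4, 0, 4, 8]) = (-12) + (-8) + (-4) + 0 + 4 + 8
= -12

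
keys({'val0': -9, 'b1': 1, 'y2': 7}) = ['val0', 'b1', 'y2']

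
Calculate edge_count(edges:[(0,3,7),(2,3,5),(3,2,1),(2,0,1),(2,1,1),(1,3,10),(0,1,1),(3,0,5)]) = 8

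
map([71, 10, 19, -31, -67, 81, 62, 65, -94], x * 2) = 71*2=142, 10*2=20, 19*2=38, -31*2=-62, -67*2=-134, 81*2=162, 62*2=124, 65*2=130, -94*2=-188
= [142, 20, 38, -62, -134, 162, 124, 130, -188]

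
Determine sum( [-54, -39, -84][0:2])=-93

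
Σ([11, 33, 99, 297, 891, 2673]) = 11 + 33 + 99 + 297 + 891 + 2673
= 4004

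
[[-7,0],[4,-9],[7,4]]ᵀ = [[-7, 4, 7], [0, -9, 4]]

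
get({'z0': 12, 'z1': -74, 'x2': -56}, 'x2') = -56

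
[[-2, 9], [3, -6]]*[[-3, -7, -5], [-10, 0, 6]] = [[-84, 14, 64], [51, -21, -51]]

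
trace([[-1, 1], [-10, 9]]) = diagonal: (-1) + 9
= 8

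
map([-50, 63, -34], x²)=[2500, 3969, 1156]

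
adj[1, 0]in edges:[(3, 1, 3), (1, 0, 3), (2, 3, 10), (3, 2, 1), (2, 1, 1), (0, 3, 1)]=3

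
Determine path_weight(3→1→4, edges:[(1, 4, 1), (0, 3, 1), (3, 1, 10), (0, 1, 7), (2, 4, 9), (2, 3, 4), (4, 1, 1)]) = 11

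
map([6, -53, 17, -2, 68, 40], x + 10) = [16, -43, 27, 8, 78, 50]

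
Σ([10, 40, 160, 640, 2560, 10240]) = 10 + 40 + 160 + 640 + 2560 + 10240
= 13650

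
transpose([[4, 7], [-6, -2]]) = [[4, -6], [7, -2]]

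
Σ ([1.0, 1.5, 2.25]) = 4.75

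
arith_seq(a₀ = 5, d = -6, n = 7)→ a_0 = 5 + 0*-6 = 5
a_1 = 5 + 1*-6 = -1
a_2 = 5 + 2*-6 = -7
...
= [5, -1, -7, -13, -19, -25, -31]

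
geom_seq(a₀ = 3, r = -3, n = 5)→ a_0 = 3*(-3)^0 = 3
a_1 = 3*(-3)^1 = -9
a_2 = 3*(-3)^2 = 27
...
= [3, -9, 27, -81, 243]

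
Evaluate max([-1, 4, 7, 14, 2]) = 14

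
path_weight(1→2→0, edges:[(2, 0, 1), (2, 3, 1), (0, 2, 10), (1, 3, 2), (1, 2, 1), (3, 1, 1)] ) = w(1→2)=1 + w(2→0)=1
= 2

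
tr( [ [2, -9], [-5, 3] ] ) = 5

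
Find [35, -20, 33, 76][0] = 35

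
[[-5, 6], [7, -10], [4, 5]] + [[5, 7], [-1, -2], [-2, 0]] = [[0, 13], [6, -12], [2, 5]]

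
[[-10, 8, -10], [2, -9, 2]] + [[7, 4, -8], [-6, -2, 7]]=[[-3, 12, -18], [-4, -11, 9]]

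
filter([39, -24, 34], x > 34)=keep x where x > 34: 39✓, -24✗, 34✗
= [39]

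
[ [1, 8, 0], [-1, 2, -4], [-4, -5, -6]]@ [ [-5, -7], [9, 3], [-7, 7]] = C[0][0] = (1)*(-5) + (8)*(9) + (0)*(-7) = 67
C[0][1] = (1)*(-7) + (8)*(3) + (0)*(7) = 17
C[1][0] = (-1)*(-5) + (2)*(9) + (-4)*(-7) = 51
C[1][1] = (-1)*(-7) + (2)*(3) + (-4)*(7) = -15
C[2][0] = (-4)*(-5) + (-5)*(9) + (-6)*(-7) = 17
C[2][1] = (-4)*(-7) + (-5)*(3) + (-6)*(7) = -29
= [[67, 17], [51, -15], [17, -29]]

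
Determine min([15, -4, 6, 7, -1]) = -4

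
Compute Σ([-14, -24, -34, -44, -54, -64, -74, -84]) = (-14) + (-24) + (-34) + (-44) + (-54) + (-64) + (-74) + (-84)
= -392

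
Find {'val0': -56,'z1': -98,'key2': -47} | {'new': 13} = {'val0': -56, 'z1': -98, 'key2': -47, 'new': 13}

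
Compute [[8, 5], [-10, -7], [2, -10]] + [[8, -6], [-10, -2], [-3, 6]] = [[16, -1], [-20, -9], [-1, -4]]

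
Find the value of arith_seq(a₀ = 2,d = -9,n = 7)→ a_0 = 2 + 0*-9 = 2
a_1 = 2 + 1*-9 = -7
a_2 = 2 + 2*-9 = -16
...
= [2, -7, -16, -25, -34, -43, -52]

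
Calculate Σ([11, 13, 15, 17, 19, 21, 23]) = 119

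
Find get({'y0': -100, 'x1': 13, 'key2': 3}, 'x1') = 13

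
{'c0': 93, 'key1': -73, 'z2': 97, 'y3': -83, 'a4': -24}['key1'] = -73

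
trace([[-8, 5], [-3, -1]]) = diagonal: (-8) + (-1)
= -9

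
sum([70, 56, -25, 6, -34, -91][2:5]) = -53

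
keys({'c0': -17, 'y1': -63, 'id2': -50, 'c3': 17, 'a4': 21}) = ['c0', 'y1', 'id2', 'c3', 'a4']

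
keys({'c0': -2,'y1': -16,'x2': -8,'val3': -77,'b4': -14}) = ['c0', 'y1', 'x2', 'val3', 'b4']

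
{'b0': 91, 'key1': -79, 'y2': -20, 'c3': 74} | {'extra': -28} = {'b0': 91, 'key1': -79, 'y2': -20, 'c3': 74, 'extra': -28}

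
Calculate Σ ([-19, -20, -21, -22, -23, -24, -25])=(-19) + (-20) + (-21) + (-22) + (-23) + (-24) + (-25)
= -154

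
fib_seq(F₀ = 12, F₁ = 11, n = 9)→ [12, 11, 23, 34, 57, 91, 148, 239, 387]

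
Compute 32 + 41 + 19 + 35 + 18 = 145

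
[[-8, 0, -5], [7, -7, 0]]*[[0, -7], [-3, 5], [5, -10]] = C[0][0] = (-8)*(0) + (0)*(-3) + (-5)*(5) = -25
C[0][1] = (-8)*(-7) + (0)*(5) + (-5)*(-10) = 106
C[1][0] = (7)*(0) + (-7)*(-3) + (0)*(5) = 21
C[1][1] = (7)*(-7) + (-7)*(5) + (0)*(-10) = -84
= [[-25, 106], [21, -84]]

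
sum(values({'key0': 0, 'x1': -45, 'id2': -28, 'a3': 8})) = -65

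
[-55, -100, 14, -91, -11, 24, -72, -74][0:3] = [-55, -100, 14]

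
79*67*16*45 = 3810960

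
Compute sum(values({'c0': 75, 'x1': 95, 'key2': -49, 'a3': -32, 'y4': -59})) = 75 + 95 + (-49) + (-32) + (-59)
= 30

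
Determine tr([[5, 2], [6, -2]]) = 3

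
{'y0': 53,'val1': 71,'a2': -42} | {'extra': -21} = {'y0': 53, 'val1': 71, 'a2': -42, 'extra': -21}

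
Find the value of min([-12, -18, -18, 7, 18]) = -18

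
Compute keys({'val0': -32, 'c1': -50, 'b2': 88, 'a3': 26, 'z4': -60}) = ['val0', 'c1', 'b2', 'a3', 'z4']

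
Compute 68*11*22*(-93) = -1530408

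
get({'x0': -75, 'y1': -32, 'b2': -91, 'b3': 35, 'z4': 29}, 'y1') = -32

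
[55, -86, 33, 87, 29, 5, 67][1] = -86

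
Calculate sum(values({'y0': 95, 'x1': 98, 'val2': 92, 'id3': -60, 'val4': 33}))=258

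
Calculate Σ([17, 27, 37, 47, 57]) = 17 + 27 + 37 + 47 + 57
= 185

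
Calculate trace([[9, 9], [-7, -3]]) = diagonal: 9 + (-3)
= 6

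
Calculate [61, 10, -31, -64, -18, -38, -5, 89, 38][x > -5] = [61, 10, 89, 38]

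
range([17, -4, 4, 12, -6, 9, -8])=25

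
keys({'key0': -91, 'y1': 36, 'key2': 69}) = ['key0', 'y1', 'key2']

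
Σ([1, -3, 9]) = 7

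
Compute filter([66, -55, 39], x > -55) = keep x where x > -55: 66✓, -55✗, 39✓
= [66, 39]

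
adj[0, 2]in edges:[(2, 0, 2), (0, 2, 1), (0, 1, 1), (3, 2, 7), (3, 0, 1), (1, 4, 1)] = 1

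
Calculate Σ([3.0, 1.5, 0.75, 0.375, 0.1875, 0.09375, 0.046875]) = 3.0 + 1.5 + 0.75 + 0.375 + 0.1875 + 0.09375 + 0.046875
= 5.953125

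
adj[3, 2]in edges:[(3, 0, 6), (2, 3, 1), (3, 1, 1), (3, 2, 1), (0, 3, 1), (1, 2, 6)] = 1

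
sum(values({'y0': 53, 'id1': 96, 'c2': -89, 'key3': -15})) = 45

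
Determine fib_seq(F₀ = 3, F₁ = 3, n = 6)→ F_2 = F_1 + F_0 = 6
F_3 = F_2 + F_1 = 9
F_4 = F_3 + F_2 = 15
...
= [3, 3, 6, 9, 15, 24]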